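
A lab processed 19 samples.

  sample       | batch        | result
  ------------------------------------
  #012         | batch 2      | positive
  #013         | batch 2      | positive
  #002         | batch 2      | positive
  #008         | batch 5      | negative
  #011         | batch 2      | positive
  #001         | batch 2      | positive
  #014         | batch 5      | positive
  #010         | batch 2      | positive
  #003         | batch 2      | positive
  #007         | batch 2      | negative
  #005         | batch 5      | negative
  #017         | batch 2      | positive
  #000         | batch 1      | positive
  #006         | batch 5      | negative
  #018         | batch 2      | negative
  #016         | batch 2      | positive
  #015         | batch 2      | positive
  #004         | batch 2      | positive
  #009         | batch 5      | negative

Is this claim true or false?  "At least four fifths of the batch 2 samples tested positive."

'At least four fifths of the batch 2 samples tested positive' holds iff |A ∩ B| / |A| ≥ 4/5.
A (the restrictor) = {#012, #013, #002, #011, #001, #010, #003, #007, #017, #018, #016, #015, #004}, |A| = 13.
A ∩ B = {#012, #013, #002, #011, #001, #010, #003, #017, #016, #015, #004}, so |A ∩ B| = 11.
A ∖ B = {#007, #018}, so |A ∖ B| = 2.
|A ∩ B|/|A| = 11/13, so the statement is true.

True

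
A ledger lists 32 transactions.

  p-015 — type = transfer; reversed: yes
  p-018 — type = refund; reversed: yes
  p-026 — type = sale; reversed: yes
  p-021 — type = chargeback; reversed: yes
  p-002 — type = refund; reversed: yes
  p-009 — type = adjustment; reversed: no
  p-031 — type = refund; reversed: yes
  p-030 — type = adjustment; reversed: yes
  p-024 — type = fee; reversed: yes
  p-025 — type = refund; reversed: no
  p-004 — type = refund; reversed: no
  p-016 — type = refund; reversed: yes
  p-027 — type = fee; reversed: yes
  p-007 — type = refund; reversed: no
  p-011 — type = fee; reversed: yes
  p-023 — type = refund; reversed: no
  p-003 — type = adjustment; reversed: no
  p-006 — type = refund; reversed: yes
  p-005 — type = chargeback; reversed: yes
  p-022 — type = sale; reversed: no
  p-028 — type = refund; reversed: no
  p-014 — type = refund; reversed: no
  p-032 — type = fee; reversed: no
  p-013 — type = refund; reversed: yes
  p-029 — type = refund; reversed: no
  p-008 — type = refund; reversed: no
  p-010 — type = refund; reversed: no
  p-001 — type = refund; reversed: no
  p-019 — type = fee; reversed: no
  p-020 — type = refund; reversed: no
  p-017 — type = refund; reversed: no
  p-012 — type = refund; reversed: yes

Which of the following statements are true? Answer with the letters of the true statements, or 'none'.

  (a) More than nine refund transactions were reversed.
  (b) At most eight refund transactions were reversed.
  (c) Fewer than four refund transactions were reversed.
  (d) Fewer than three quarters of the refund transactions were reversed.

|A| = 19, |A ∩ B| = 7, |A ∖ B| = 12.
(a) |A ∩ B| > 9: fails.
(b) |A ∩ B| ≤ 8: holds.
(c) |A ∩ B| < 4: fails.
(d) |A ∩ B| / |A| < 3/4: holds.

(b), (d)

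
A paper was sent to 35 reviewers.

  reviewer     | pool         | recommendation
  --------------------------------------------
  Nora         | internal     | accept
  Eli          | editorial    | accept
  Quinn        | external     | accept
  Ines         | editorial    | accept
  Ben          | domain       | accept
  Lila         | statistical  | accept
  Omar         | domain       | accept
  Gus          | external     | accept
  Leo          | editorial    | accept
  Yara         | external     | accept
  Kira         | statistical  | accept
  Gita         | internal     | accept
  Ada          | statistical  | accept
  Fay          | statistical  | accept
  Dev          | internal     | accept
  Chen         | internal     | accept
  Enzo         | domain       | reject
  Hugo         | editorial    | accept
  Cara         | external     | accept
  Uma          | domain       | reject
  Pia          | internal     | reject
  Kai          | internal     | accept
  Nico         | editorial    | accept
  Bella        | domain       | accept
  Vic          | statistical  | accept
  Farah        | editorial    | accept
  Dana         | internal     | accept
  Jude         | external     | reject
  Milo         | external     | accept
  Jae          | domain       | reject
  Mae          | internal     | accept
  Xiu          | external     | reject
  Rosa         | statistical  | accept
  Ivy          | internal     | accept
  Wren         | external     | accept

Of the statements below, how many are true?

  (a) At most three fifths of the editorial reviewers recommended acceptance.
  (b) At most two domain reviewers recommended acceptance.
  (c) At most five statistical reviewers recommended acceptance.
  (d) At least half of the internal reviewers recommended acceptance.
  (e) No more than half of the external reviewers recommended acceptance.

(a) editorial: |A| = 6, |A ∩ B| = 6; needs |A ∩ B| / |A| ≤ 3/5 — false.
(b) domain: |A| = 6, |A ∩ B| = 3; needs |A ∩ B| ≤ 2 — false.
(c) statistical: |A| = 6, |A ∩ B| = 6; needs |A ∩ B| ≤ 5 — false.
(d) internal: |A| = 9, |A ∩ B| = 8; needs |A ∩ B| ≥ |A ∖ B| — true.
(e) external: |A| = 8, |A ∩ B| = 6; needs |A ∩ B| ≤ |A ∖ B| — false.

1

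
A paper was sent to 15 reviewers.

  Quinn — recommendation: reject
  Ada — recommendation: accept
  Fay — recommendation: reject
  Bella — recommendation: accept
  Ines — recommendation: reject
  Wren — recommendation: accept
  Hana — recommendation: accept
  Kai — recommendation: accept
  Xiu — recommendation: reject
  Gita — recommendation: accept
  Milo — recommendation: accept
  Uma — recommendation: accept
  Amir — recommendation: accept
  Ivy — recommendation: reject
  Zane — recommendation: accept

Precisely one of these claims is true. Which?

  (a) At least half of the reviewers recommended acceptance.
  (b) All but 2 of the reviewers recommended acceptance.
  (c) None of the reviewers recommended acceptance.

|A| = 15, |A ∩ B| = 10, |A ∖ B| = 5.
(a) requires |A ∩ B| ≥ |A ∖ B|: true.
(b) requires |A ∖ B| = 2: false.
(c) requires A ∩ B = ∅ (|A ∩ B| = 0): false.

(a)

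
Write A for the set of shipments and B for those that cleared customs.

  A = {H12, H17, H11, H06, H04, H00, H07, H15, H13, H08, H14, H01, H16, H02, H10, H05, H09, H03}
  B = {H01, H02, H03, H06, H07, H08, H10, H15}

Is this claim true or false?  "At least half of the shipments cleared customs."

Truth condition: |A ∩ B| ≥ |A ∖ B|.
|A| = 18, |A ∩ B| = 8, |A ∖ B| = 10.
8 < 10, so the statement is false.

False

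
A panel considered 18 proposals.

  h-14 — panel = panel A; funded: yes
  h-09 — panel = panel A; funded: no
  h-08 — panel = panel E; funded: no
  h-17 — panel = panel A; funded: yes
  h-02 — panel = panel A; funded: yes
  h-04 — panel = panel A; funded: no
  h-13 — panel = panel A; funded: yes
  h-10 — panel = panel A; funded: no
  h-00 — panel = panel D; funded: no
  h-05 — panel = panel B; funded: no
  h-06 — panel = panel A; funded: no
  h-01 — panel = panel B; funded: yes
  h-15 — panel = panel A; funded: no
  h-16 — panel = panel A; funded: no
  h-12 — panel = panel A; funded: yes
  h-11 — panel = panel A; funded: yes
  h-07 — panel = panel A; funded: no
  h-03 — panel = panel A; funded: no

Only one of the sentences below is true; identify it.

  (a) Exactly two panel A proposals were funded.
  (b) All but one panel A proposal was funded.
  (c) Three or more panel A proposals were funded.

|A| = 14, |A ∩ B| = 6, |A ∖ B| = 8.
(a) requires |A ∩ B| = 2: false.
(b) requires |A ∖ B| = 1: false.
(c) requires |A ∩ B| ≥ 3: true.

(c)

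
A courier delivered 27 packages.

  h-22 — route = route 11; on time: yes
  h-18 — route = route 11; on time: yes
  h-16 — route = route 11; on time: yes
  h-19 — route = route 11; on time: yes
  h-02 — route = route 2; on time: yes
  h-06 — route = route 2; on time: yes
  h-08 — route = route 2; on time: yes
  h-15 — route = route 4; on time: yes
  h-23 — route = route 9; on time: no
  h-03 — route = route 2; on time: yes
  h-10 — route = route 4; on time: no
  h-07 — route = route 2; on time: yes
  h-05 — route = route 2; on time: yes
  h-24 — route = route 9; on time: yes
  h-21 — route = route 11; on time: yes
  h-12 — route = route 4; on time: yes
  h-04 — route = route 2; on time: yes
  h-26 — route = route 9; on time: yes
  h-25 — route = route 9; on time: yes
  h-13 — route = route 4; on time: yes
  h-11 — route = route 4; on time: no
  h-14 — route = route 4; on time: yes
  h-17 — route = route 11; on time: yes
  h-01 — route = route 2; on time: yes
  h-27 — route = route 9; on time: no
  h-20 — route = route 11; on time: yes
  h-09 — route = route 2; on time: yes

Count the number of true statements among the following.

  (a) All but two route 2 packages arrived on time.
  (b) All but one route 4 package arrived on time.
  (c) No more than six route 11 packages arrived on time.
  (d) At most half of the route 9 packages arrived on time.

(a) route 2: |A| = 9, |A ∩ B| = 9; needs |A ∖ B| = 2 — false.
(b) route 4: |A| = 6, |A ∩ B| = 4; needs |A ∖ B| = 1 — false.
(c) route 11: |A| = 7, |A ∩ B| = 7; needs |A ∩ B| ≤ 6 — false.
(d) route 9: |A| = 5, |A ∩ B| = 3; needs |A ∩ B| ≤ |A ∖ B| — false.

0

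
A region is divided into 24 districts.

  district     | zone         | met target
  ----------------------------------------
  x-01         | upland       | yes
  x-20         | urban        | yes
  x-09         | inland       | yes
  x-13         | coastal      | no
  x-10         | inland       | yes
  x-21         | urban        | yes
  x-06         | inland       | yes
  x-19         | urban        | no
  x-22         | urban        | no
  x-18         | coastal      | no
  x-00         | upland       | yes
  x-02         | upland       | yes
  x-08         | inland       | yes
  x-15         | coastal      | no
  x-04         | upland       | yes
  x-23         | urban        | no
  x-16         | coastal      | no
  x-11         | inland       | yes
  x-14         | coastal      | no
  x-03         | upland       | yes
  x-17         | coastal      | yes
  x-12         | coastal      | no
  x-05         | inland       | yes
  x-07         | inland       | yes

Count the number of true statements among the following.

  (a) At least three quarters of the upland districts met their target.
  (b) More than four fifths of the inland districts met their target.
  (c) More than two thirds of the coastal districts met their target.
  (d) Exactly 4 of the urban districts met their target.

(a) upland: |A| = 5, |A ∩ B| = 5; needs |A ∩ B| / |A| ≥ 3/4 — true.
(b) inland: |A| = 7, |A ∩ B| = 7; needs |A ∩ B| / |A| > 4/5 — true.
(c) coastal: |A| = 7, |A ∩ B| = 1; needs |A ∩ B| / |A| > 2/3 — false.
(d) urban: |A| = 5, |A ∩ B| = 2; needs |A ∩ B| = 4 — false.

2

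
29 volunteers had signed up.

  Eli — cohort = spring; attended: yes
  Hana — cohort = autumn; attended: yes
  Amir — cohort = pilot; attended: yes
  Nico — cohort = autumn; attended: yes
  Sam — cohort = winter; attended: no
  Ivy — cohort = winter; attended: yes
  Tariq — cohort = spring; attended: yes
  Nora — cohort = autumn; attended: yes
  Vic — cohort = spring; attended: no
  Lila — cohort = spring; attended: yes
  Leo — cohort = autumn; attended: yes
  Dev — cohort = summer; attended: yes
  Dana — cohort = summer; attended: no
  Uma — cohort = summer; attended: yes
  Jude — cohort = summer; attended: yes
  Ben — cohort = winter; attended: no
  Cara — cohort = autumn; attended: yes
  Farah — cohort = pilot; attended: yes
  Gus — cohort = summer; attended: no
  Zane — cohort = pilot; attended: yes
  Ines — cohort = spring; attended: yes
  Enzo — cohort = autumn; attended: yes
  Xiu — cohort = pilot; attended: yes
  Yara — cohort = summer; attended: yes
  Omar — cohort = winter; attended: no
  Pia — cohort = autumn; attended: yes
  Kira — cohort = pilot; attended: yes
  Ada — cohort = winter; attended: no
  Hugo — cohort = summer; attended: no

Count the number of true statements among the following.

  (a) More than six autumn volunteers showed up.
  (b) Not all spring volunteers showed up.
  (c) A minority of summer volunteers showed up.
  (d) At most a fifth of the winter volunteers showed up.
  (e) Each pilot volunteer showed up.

(a) autumn: |A| = 7, |A ∩ B| = 7; needs |A ∩ B| > 6 — true.
(b) spring: |A| = 5, |A ∩ B| = 4; needs A ⊄ B (|A ∖ B| ≥ 1) — true.
(c) summer: |A| = 7, |A ∩ B| = 4; needs |A ∩ B| < |A ∖ B| — false.
(d) winter: |A| = 5, |A ∩ B| = 1; needs |A ∩ B| / |A| ≤ 1/5 — true.
(e) pilot: |A| = 5, |A ∩ B| = 5; needs A ⊆ B, i.e. every element of A is in B (|A ∖ B| = 0) — true.

4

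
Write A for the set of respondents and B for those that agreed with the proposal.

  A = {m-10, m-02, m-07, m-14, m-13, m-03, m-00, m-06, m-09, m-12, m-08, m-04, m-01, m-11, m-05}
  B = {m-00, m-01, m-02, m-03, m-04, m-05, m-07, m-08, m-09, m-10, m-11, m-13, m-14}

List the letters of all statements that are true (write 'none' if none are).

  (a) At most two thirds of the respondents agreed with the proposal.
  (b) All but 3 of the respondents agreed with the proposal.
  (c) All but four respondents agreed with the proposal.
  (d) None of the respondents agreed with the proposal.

none

|A| = 15, |A ∩ B| = 13, |A ∖ B| = 2.
(a) |A ∩ B| / |A| ≤ 2/3: fails.
(b) |A ∖ B| = 3: fails.
(c) |A ∖ B| = 4: fails.
(d) A ∩ B = ∅ (|A ∩ B| = 0): fails.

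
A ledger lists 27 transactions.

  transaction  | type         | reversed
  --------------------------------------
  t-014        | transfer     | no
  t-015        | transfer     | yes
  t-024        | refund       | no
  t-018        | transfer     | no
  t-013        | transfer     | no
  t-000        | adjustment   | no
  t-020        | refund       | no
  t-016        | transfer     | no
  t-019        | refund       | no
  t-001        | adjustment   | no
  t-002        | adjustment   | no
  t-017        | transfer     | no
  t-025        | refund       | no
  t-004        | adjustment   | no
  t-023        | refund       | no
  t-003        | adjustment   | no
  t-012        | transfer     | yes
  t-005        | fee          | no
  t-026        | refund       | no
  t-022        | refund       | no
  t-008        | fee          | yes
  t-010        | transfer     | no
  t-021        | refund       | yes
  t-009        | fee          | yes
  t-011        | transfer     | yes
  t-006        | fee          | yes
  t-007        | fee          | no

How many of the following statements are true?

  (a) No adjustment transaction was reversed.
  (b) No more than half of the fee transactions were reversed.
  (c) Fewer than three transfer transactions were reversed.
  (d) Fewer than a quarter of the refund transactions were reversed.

(a) adjustment: |A| = 5, |A ∩ B| = 0; needs A ∩ B = ∅ (|A ∩ B| = 0) — true.
(b) fee: |A| = 5, |A ∩ B| = 3; needs |A ∩ B| ≤ |A ∖ B| — false.
(c) transfer: |A| = 9, |A ∩ B| = 3; needs |A ∩ B| < 3 — false.
(d) refund: |A| = 8, |A ∩ B| = 1; needs |A ∩ B| / |A| < 1/4 — true.

2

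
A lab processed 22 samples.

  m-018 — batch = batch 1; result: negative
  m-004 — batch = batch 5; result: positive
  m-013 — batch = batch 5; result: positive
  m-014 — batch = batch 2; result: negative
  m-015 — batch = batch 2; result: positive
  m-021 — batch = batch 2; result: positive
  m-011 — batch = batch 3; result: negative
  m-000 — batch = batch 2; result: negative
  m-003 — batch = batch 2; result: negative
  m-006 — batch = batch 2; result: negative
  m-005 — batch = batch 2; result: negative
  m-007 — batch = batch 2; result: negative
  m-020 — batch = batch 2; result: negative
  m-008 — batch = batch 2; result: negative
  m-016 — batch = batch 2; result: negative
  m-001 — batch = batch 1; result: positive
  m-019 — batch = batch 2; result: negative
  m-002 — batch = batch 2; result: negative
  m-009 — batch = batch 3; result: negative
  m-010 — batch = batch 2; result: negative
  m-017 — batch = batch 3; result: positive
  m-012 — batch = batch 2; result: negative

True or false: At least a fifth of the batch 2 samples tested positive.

Truth condition: |A ∩ B| / |A| ≥ 1/5.
|A| = 15, |A ∩ B| = 2, |A ∖ B| = 13.
|A ∩ B|/|A| = 2/15, so the statement is false.

False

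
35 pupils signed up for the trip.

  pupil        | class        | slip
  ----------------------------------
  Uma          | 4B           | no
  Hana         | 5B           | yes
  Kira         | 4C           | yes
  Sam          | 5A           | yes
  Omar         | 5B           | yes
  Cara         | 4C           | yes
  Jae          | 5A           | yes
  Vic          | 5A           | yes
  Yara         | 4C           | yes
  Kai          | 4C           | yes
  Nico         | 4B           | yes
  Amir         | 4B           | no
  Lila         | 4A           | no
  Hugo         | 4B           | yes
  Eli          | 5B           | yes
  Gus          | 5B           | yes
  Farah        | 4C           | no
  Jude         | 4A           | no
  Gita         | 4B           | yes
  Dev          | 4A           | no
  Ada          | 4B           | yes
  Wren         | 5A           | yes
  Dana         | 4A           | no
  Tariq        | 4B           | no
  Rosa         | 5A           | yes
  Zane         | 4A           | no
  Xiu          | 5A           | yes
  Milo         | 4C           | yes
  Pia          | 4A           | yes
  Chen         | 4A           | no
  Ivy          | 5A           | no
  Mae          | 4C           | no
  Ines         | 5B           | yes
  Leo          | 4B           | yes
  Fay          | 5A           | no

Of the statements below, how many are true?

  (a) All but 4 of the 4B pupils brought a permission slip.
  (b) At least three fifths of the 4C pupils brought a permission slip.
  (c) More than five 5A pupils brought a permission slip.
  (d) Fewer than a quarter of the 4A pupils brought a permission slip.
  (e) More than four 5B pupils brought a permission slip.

(a) 4B: |A| = 8, |A ∩ B| = 5; needs |A ∖ B| = 4 — false.
(b) 4C: |A| = 7, |A ∩ B| = 5; needs |A ∩ B| / |A| ≥ 3/5 — true.
(c) 5A: |A| = 8, |A ∩ B| = 6; needs |A ∩ B| > 5 — true.
(d) 4A: |A| = 7, |A ∩ B| = 1; needs |A ∩ B| / |A| < 1/4 — true.
(e) 5B: |A| = 5, |A ∩ B| = 5; needs |A ∩ B| > 4 — true.

4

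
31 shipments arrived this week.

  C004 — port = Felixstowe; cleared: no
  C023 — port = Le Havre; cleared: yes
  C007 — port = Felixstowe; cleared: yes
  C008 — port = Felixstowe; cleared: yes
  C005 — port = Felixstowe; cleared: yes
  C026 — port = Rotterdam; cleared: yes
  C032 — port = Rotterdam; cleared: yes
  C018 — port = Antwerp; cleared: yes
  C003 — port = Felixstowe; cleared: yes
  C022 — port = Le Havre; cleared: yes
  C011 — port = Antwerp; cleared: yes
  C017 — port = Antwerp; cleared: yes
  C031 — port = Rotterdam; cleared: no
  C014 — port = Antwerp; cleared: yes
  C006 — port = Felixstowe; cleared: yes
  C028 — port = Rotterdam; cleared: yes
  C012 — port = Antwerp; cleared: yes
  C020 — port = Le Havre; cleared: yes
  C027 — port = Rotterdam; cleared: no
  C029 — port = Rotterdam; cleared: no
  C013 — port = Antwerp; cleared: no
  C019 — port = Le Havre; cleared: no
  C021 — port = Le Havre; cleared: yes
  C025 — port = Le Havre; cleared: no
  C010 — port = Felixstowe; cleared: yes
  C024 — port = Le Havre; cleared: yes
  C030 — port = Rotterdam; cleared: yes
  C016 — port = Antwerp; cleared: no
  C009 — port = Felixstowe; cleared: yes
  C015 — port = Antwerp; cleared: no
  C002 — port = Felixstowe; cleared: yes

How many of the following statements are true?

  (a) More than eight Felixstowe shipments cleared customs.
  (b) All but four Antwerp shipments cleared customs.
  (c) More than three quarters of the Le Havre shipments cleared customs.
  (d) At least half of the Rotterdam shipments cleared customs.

(a) Felixstowe: |A| = 9, |A ∩ B| = 8; needs |A ∩ B| > 8 — false.
(b) Antwerp: |A| = 8, |A ∩ B| = 5; needs |A ∖ B| = 4 — false.
(c) Le Havre: |A| = 7, |A ∩ B| = 5; needs |A ∩ B| / |A| > 3/4 — false.
(d) Rotterdam: |A| = 7, |A ∩ B| = 4; needs |A ∩ B| ≥ |A ∖ B| — true.

1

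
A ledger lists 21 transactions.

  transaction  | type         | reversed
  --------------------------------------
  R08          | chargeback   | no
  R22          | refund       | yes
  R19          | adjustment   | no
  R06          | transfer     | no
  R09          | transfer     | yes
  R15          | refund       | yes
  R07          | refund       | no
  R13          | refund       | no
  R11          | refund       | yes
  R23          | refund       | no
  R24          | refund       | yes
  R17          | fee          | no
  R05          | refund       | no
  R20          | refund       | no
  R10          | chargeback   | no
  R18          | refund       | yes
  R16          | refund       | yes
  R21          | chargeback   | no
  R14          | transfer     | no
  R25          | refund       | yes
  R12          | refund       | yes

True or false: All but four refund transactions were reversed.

Truth condition: |A ∖ B| = 4.
A (the restrictor) = {R22, R15, R07, R13, R11, R23, R24, R05, R20, R18, R16, R25, R12}, |A| = 13.
A ∖ B = {R07, R13, R23, R05, R20}, so |A ∖ B| = 5.
|A ∖ B| = 5, so the statement is false.

False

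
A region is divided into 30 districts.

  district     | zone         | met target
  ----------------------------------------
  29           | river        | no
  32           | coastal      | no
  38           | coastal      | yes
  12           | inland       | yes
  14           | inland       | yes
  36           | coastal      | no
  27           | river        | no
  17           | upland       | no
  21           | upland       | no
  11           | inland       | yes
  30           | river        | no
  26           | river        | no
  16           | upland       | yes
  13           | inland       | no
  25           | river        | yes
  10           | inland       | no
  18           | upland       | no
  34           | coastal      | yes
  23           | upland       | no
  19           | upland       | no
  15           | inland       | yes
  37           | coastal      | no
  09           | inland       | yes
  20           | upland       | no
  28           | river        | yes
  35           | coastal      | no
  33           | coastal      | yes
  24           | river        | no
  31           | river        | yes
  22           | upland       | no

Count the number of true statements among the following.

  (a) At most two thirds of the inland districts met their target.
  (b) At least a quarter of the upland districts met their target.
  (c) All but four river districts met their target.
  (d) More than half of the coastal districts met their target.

0

(a) inland: |A| = 7, |A ∩ B| = 5; needs |A ∩ B| / |A| ≤ 2/3 — false.
(b) upland: |A| = 8, |A ∩ B| = 1; needs |A ∩ B| / |A| ≥ 1/4 — false.
(c) river: |A| = 8, |A ∩ B| = 3; needs |A ∖ B| = 4 — false.
(d) coastal: |A| = 7, |A ∩ B| = 3; needs |A ∩ B| > |A ∖ B| — false.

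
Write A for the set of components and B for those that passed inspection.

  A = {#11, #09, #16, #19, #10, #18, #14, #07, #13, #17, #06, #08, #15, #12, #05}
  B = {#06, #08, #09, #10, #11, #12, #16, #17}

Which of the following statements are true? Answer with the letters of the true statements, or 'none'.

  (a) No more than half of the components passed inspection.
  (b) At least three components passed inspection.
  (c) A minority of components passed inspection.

|A| = 15, |A ∩ B| = 8, |A ∖ B| = 7.
(a) |A ∩ B| ≤ |A ∖ B|: fails.
(b) |A ∩ B| ≥ 3: holds.
(c) |A ∩ B| < |A ∖ B|: fails.

(b)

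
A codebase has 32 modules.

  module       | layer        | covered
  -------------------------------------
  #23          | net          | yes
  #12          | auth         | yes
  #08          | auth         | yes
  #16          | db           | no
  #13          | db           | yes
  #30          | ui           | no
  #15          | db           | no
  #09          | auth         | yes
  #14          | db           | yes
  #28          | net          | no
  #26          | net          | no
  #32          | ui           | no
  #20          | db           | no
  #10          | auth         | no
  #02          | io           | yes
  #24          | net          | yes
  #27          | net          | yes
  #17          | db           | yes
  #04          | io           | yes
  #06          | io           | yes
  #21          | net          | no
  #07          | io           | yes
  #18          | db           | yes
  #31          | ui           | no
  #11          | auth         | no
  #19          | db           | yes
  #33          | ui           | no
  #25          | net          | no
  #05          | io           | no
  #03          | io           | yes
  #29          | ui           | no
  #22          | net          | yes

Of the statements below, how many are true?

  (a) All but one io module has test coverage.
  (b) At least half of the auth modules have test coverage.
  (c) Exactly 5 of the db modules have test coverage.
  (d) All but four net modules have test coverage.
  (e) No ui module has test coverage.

5

(a) io: |A| = 6, |A ∩ B| = 5; needs |A ∖ B| = 1 — true.
(b) auth: |A| = 5, |A ∩ B| = 3; needs |A ∩ B| ≥ |A ∖ B| — true.
(c) db: |A| = 8, |A ∩ B| = 5; needs |A ∩ B| = 5 — true.
(d) net: |A| = 8, |A ∩ B| = 4; needs |A ∖ B| = 4 — true.
(e) ui: |A| = 5, |A ∩ B| = 0; needs A ∩ B = ∅ (|A ∩ B| = 0) — true.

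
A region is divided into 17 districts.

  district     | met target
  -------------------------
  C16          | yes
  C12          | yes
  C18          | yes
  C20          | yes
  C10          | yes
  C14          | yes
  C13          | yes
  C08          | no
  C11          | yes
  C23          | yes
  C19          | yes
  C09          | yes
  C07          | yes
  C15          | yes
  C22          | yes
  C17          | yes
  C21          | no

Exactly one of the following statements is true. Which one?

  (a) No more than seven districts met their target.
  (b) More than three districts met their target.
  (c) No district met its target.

(b)

|A| = 17, |A ∩ B| = 15, |A ∖ B| = 2.
(a) requires |A ∩ B| ≤ 7: false.
(b) requires |A ∩ B| > 3: true.
(c) requires A ∩ B = ∅ (|A ∩ B| = 0): false.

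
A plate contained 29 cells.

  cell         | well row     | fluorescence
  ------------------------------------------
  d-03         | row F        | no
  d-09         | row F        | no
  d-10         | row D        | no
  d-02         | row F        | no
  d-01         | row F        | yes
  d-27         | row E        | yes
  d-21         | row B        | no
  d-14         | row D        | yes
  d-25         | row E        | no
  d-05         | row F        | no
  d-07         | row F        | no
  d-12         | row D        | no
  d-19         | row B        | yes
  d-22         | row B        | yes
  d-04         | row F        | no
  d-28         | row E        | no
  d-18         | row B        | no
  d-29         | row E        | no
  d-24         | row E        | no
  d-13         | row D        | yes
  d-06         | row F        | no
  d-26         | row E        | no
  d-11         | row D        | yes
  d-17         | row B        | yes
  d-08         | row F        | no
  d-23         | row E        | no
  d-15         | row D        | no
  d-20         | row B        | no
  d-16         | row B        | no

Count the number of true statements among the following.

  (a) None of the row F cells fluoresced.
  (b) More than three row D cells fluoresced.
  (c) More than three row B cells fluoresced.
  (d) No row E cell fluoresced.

(a) row F: |A| = 9, |A ∩ B| = 1; needs A ∩ B = ∅ (|A ∩ B| = 0) — false.
(b) row D: |A| = 6, |A ∩ B| = 3; needs |A ∩ B| > 3 — false.
(c) row B: |A| = 7, |A ∩ B| = 3; needs |A ∩ B| > 3 — false.
(d) row E: |A| = 7, |A ∩ B| = 1; needs A ∩ B = ∅ (|A ∩ B| = 0) — false.

0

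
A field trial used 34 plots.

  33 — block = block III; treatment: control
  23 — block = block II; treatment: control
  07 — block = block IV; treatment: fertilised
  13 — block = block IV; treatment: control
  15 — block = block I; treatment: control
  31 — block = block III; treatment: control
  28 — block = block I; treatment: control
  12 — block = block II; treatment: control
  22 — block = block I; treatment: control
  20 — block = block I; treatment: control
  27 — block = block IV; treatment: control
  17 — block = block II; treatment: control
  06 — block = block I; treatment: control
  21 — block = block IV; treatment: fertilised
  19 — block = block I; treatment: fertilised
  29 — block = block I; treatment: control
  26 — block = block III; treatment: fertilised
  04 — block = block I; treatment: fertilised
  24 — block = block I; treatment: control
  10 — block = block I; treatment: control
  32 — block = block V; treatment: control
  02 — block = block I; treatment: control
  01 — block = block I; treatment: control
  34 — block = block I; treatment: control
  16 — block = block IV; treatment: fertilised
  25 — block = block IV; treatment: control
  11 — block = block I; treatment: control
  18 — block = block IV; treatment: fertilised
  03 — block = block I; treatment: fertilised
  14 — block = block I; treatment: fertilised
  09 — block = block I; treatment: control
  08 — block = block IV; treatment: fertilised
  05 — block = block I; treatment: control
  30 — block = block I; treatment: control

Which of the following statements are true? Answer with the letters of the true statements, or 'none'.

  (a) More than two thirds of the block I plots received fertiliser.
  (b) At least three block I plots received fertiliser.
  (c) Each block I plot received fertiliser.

(b)

|A| = 19, |A ∩ B| = 4, |A ∖ B| = 15.
(a) |A ∩ B| / |A| > 2/3: fails.
(b) |A ∩ B| ≥ 3: holds.
(c) A ⊆ B, i.e. every element of A is in B (|A ∖ B| = 0): fails.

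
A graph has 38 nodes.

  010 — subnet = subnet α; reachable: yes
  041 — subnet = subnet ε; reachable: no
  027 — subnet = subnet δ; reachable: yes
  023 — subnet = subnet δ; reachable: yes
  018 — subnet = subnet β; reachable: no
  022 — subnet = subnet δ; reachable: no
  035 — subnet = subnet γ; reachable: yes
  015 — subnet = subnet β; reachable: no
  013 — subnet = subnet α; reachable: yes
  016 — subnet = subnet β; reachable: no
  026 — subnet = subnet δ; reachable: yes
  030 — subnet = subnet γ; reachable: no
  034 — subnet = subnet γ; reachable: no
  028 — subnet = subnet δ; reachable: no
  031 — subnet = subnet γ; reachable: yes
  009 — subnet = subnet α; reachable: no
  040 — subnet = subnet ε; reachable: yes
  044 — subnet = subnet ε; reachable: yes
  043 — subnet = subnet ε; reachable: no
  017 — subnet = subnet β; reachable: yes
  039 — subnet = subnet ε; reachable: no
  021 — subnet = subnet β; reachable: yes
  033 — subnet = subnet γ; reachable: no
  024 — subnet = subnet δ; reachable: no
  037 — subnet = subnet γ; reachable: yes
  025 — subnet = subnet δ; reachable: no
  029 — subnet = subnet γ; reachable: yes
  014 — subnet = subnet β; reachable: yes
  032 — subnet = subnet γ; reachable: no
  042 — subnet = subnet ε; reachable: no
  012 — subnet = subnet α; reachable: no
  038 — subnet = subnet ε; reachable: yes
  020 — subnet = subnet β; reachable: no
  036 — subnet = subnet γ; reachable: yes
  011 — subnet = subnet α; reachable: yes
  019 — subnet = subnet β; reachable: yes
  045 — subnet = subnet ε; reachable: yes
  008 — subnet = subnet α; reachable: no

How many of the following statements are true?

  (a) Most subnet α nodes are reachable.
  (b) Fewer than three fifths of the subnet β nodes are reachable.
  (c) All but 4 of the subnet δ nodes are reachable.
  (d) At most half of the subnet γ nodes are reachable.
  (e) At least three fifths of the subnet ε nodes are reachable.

2

(a) subnet α: |A| = 6, |A ∩ B| = 3; needs |A ∩ B| > |A ∖ B| — false.
(b) subnet β: |A| = 8, |A ∩ B| = 4; needs |A ∩ B| / |A| < 3/5 — true.
(c) subnet δ: |A| = 7, |A ∩ B| = 3; needs |A ∖ B| = 4 — true.
(d) subnet γ: |A| = 9, |A ∩ B| = 5; needs |A ∩ B| ≤ |A ∖ B| — false.
(e) subnet ε: |A| = 8, |A ∩ B| = 4; needs |A ∩ B| / |A| ≥ 3/5 — false.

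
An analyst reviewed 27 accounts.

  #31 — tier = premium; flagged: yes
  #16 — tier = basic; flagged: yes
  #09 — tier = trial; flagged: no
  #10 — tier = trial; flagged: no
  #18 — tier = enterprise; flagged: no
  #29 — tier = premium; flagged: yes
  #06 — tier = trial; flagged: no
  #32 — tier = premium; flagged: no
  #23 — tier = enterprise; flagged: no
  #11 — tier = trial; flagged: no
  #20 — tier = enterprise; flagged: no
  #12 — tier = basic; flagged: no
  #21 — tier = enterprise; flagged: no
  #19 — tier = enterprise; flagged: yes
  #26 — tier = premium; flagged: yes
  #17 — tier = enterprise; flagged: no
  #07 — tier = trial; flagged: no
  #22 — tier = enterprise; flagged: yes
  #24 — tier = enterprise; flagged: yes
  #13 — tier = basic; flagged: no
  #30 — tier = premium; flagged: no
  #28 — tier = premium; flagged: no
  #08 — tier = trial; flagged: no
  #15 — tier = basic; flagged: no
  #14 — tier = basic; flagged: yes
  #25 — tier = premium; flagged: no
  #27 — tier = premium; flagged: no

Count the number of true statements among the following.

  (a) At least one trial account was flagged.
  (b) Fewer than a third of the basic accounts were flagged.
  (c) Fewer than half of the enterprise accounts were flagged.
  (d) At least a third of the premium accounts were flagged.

2

(a) trial: |A| = 6, |A ∩ B| = 0; needs A ∩ B ≠ ∅ (|A ∩ B| ≥ 1) — false.
(b) basic: |A| = 5, |A ∩ B| = 2; needs |A ∩ B| / |A| < 1/3 — false.
(c) enterprise: |A| = 8, |A ∩ B| = 3; needs |A ∩ B| < |A ∖ B| — true.
(d) premium: |A| = 8, |A ∩ B| = 3; needs |A ∩ B| / |A| ≥ 1/3 — true.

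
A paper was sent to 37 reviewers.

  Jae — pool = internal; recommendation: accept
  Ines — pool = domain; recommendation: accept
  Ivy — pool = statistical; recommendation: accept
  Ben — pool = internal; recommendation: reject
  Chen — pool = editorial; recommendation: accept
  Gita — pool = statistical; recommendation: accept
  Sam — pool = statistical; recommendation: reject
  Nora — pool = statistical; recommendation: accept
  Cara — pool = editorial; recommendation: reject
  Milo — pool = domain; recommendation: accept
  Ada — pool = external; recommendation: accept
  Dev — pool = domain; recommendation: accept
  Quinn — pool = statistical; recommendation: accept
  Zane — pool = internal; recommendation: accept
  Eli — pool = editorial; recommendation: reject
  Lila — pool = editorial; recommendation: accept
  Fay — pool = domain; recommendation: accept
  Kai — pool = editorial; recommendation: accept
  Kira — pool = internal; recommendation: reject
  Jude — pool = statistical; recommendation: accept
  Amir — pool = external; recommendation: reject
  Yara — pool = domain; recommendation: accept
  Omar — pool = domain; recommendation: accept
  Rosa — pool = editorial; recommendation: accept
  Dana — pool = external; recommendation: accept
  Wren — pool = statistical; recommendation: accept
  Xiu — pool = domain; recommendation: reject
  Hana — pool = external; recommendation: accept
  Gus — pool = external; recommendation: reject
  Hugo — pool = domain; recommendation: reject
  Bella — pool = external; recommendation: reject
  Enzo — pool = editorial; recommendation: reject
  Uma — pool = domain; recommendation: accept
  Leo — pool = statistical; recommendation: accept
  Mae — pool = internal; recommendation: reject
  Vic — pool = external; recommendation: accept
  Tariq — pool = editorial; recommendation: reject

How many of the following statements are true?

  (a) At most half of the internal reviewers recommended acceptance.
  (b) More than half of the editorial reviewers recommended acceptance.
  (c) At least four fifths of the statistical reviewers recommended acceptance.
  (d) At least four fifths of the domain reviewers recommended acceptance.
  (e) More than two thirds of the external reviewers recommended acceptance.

2

(a) internal: |A| = 5, |A ∩ B| = 2; needs |A ∩ B| ≤ |A ∖ B| — true.
(b) editorial: |A| = 8, |A ∩ B| = 4; needs |A ∩ B| > |A ∖ B| — false.
(c) statistical: |A| = 8, |A ∩ B| = 7; needs |A ∩ B| / |A| ≥ 4/5 — true.
(d) domain: |A| = 9, |A ∩ B| = 7; needs |A ∩ B| / |A| ≥ 4/5 — false.
(e) external: |A| = 7, |A ∩ B| = 4; needs |A ∩ B| / |A| > 2/3 — false.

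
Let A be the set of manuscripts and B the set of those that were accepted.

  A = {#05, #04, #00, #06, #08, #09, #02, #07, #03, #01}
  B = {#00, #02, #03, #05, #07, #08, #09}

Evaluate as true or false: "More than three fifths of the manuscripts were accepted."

True

'More than three fifths of the manuscripts were accepted' holds iff |A ∩ B| / |A| > 3/5.
A (the restrictor) = {#05, #04, #00, #06, #08, #09, #02, #07, #03, #01}, |A| = 10.
A ∩ B = {#05, #00, #08, #09, #02, #07, #03}, so |A ∩ B| = 7.
A ∖ B = {#04, #06, #01}, so |A ∖ B| = 3.
|A ∩ B|/|A| = 7/10, so the statement is true.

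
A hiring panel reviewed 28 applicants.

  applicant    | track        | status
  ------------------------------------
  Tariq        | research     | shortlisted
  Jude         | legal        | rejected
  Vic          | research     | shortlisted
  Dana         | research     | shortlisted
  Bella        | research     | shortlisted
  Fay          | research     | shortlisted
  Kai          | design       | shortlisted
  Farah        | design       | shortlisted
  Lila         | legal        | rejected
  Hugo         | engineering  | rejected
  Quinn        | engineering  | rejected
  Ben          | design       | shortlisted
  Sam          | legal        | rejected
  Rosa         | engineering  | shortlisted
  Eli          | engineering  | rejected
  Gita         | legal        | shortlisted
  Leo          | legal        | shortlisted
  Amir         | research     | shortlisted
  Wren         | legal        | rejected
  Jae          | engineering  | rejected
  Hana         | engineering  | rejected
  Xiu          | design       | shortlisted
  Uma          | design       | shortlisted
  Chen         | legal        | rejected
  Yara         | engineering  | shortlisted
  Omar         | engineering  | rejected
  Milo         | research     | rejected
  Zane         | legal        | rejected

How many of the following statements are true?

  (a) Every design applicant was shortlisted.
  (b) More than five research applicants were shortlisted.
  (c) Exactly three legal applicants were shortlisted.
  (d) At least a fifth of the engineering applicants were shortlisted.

(a) design: |A| = 5, |A ∩ B| = 5; needs A ⊆ B, i.e. every element of A is in B (|A ∖ B| = 0) — true.
(b) research: |A| = 7, |A ∩ B| = 6; needs |A ∩ B| > 5 — true.
(c) legal: |A| = 8, |A ∩ B| = 2; needs |A ∩ B| = 3 — false.
(d) engineering: |A| = 8, |A ∩ B| = 2; needs |A ∩ B| / |A| ≥ 1/5 — true.

3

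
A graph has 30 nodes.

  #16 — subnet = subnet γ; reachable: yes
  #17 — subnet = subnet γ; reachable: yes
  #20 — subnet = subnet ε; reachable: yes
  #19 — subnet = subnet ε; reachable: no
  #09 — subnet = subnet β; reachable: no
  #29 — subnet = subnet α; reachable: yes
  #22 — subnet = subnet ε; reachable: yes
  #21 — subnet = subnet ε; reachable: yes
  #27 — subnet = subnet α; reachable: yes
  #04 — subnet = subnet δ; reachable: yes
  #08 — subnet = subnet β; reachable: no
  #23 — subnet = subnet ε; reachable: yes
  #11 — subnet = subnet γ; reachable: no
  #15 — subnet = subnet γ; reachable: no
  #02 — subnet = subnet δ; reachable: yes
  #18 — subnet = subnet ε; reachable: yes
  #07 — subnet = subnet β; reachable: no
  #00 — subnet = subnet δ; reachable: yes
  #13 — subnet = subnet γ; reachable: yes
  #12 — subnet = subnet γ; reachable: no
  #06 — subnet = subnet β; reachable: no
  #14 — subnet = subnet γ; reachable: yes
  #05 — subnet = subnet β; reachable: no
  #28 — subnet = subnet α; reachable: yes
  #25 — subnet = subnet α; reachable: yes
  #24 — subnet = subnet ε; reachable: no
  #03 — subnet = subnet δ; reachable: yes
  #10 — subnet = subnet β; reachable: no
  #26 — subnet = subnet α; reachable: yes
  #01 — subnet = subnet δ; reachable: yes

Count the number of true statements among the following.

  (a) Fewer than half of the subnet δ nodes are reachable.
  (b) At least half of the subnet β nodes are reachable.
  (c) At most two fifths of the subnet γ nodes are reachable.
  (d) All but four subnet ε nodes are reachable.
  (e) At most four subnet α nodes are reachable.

0

(a) subnet δ: |A| = 5, |A ∩ B| = 5; needs |A ∩ B| < |A ∖ B| — false.
(b) subnet β: |A| = 6, |A ∩ B| = 0; needs |A ∩ B| ≥ |A ∖ B| — false.
(c) subnet γ: |A| = 7, |A ∩ B| = 4; needs |A ∩ B| / |A| ≤ 2/5 — false.
(d) subnet ε: |A| = 7, |A ∩ B| = 5; needs |A ∖ B| = 4 — false.
(e) subnet α: |A| = 5, |A ∩ B| = 5; needs |A ∩ B| ≤ 4 — false.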